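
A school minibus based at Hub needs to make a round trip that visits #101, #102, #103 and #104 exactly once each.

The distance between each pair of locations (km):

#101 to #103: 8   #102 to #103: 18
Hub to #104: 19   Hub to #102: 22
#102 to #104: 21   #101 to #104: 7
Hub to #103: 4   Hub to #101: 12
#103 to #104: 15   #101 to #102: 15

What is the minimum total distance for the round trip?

There are 12 distinct closed tours to check (reversals are equivalent).
Hub-#101-#102-#103-#104-Hub: 12+15+18+15+19 = 79
Hub-#101-#102-#104-#103-Hub: 12+15+21+15+4 = 67
Hub-#101-#103-#102-#104-Hub: 12+8+18+21+19 = 78
Hub-#101-#103-#104-#102-Hub: 12+8+15+21+22 = 78
Hub-#101-#104-#102-#103-Hub: 12+7+21+18+4 = 62
Hub-#101-#104-#103-#102-Hub: 12+7+15+18+22 = 74
Hub-#102-#101-#103-#104-Hub: 22+15+8+15+19 = 79
Hub-#102-#101-#104-#103-Hub: 22+15+7+15+4 = 63
Hub-#102-#103-#101-#104-Hub: 22+18+8+7+19 = 74
Hub-#102-#104-#101-#103-Hub: 22+21+7+8+4 = 62
Hub-#103-#101-#102-#104-Hub: 4+8+15+21+19 = 67
Hub-#103-#102-#101-#104-Hub: 4+18+15+7+19 = 63
The minimum is 62.
One optimal route: Hub → #101 → #104 → #102 → #103 → Hub (or its reverse).

62 km — the shortest possible round trip.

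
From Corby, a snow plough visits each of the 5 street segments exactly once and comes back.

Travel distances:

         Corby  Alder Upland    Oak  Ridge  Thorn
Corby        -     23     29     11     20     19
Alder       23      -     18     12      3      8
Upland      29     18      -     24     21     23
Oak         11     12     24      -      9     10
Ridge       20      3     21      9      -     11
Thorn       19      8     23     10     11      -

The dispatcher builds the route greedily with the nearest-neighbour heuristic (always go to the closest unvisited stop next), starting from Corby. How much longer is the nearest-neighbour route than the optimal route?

From Corby: Oak=11, Thorn=19, Ridge=20, Alder=23, Upland=29 → choose Oak (11).
From Oak: Ridge=9, Thorn=10, Alder=12, Upland=24 → choose Ridge (9).
From Ridge: Alder=3, Thorn=11, Upland=21 → choose Alder (3).
From Alder: Thorn=8, Upland=18 → choose Thorn (8).
From Thorn: Upland=23 → choose Upland (23).
NN route Corby → Oak → Ridge → Alder → Thorn → Upland → Corby costs 83.
Optimal: Corby → Upland → Alder → Ridge → Thorn → Oak → Corby costs 82 (by enumerating all 60 distinct tours).
Excess = 83 − 82 = 1.

1 longer than the optimal tour.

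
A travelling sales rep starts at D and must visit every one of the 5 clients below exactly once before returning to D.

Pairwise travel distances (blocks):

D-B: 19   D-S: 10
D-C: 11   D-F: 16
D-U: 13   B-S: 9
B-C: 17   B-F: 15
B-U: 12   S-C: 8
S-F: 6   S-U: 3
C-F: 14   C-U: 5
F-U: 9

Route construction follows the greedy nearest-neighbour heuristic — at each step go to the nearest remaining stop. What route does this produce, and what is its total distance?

From D: distances to unvisited — S=10, C=11, U=13, F=16, B=19. Nearest is S (10).
From S: distances to unvisited — U=3, F=6, C=8, B=9. Nearest is U (3).
From U: distances to unvisited — C=5, F=9, B=12. Nearest is C (5).
From C: distances to unvisited — F=14, B=17. Nearest is F (14).
From F: distances to unvisited — B=15. Nearest is B (15).
Return B→D: 19.
Total = 10 + 3 + 5 + 14 + 15 + 19 = 66.

66 blocks along D → S → U → C → F → B → D.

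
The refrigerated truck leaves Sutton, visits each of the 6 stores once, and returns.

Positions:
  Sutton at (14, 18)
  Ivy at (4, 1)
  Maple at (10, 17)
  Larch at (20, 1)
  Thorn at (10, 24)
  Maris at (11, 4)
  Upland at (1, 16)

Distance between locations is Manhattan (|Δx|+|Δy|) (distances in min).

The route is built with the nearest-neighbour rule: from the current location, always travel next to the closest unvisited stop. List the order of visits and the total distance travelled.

Nearest-neighbour total = 92 min; route Sutton → Maple → Thorn → Upland → Ivy → Maris → Larch → Sutton.

From Sutton: distances to unvisited — Maple=5, Thorn=10, Upland=15, Maris=17, Larch=23, Ivy=27. Nearest is Maple (5).
From Maple: distances to unvisited — Thorn=7, Upland=10, Maris=14, Ivy=22, Larch=26. Nearest is Thorn (7).
From Thorn: distances to unvisited — Upland=17, Maris=21, Ivy=29, Larch=33. Nearest is Upland (17).
From Upland: distances to unvisited — Ivy=18, Maris=22, Larch=34. Nearest is Ivy (18).
From Ivy: distances to unvisited — Maris=10, Larch=16. Nearest is Maris (10).
From Maris: distances to unvisited — Larch=12. Nearest is Larch (12).
Return Larch→Sutton: 23.
Total = 5 + 7 + 17 + 18 + 10 + 12 + 23 = 92.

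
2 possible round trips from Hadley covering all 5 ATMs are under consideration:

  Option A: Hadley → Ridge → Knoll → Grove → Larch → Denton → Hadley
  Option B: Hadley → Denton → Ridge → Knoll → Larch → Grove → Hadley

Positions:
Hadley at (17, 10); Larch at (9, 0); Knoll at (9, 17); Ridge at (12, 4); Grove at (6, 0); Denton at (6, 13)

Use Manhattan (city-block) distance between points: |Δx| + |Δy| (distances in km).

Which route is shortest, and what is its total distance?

80 km — Option A is the shortest.

Option A: 11 + 16 + 20 + 3 + 16 + 14 = 80
Option B: 14 + 15 + 16 + 17 + 3 + 21 = 86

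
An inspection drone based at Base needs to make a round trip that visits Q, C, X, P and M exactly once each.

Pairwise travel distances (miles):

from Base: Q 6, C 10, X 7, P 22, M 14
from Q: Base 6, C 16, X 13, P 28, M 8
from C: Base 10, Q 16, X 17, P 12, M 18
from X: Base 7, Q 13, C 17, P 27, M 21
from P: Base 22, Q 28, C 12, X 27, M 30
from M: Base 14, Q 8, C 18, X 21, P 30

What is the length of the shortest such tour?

There are 60 distinct closed tours to check (reversals are equivalent).
Base→Q→C→X→P→M→Base: 6+16+17+27+30+14 = 110
Base→Q→C→X→M→P→Base: 6+16+17+21+30+22 = 112
Base→Q→C→P→X→M→Base: 6+16+12+27+21+14 = 96
Base→Q→C→P→M→X→Base: 6+16+12+30+21+7 = 92
Base→Q→C→M→X→P→Base: 6+16+18+21+27+22 = 110
Base→Q→C→M→P→X→Base: 6+16+18+30+27+7 = 104
Base→Q→X→C→P→M→Base: 6+13+17+12+30+14 = 92
Base→Q→X→C→M→P→Base: 6+13+17+18+30+22 = 106
Base→Q→X→P→C→M→Base: 6+13+27+12+18+14 = 90
Base→Q→X→P→M→C→Base: 6+13+27+30+18+10 = 104
Base→Q→X→M→C→P→Base: 6+13+21+18+12+22 = 92
Base→Q→X→M→P→C→Base: 6+13+21+30+12+10 = 92
Base→Q→P→C→X→M→Base: 6+28+12+17+21+14 = 98
Base→Q→P→C→M→X→Base: 6+28+12+18+21+7 = 92
… (46 more)
Base→Q→M→C→P→X→Base: 6+8+18+12+27+7 = 78  ← best
The minimum is 78.
One optimal route: Base → Q → M → C → P → X → Base (or its reverse).

Shortest round trip = 78 miles.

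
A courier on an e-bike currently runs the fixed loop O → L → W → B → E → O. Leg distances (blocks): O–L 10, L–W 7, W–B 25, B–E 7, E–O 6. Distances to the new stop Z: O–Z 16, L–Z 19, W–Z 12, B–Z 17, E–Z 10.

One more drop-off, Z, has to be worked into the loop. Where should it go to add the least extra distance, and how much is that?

Insertion cost between consecutive stops i–j is d(i,Z) + d(Z,j) − d(i,j):
  between O and L: 16 + 19 − 10 = 25
  between L and W: 19 + 12 − 7 = 24
  between W and B: 12 + 17 − 25 = 4
  between B and E: 17 + 10 − 7 = 20
  between E and O: 10 + 16 − 6 = 20
Cheapest insertion is between W and B, adding 4.
New total = 55 + 4 = 59.

Minimum extra distance: 4 blocks, inserting Z between W and B.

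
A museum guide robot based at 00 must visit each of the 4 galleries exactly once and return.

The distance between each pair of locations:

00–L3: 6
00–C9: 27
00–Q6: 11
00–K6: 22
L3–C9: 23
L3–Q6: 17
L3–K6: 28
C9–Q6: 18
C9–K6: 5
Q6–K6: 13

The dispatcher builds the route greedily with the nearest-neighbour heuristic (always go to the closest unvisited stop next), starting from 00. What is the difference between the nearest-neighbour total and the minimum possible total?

00: L3=6, Q6=11, K6=22, C9=27 ⇒ L3
L3: Q6=17, C9=23, K6=28 ⇒ Q6
Q6: K6=13, C9=18 ⇒ K6
K6: C9=5 ⇒ C9
NN route 00 → L3 → Q6 → K6 → C9 → 00 costs 68.
Optimal: 00 → L3 → C9 → K6 → Q6 → 00 costs 58 (by enumerating all 12 distinct tours).
Excess = 68 − 58 = 10.

The nearest-neighbour route is 10 longer than optimal.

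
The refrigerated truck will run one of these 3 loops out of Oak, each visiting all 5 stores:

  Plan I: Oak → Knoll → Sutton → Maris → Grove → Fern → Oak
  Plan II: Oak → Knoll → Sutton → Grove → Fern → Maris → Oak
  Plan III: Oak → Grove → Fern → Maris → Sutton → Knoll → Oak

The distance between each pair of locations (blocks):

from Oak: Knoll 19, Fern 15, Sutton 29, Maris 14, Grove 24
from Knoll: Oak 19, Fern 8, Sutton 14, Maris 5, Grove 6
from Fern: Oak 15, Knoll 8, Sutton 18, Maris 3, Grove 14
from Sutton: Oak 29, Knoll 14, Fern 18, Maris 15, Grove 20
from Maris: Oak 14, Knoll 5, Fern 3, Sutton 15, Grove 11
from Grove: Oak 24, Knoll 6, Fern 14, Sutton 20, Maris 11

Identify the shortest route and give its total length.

Plan I: 19 + 14 + 15 + 11 + 14 + 15 = 88
Plan II: 19 + 14 + 20 + 14 + 3 + 14 = 84
Plan III: 24 + 14 + 3 + 15 + 14 + 19 = 89

84 blocks — Plan II is the shortest.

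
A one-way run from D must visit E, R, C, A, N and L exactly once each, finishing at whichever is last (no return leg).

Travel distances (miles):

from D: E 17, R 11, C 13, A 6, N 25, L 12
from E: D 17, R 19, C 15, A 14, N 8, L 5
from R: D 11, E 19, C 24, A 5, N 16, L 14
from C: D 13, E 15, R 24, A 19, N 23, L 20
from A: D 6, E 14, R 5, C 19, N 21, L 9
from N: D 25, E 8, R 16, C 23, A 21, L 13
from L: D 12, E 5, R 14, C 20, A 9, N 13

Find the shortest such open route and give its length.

Shortest open route: 60 miles.

There are 6! = 720 possible orderings.
D→E→R→C→A→N→L: 17+19+24+19+21+13 = 113
D→E→R→C→A→L→N: 17+19+24+19+9+13 = 101
D→E→R→C→N→A→L: 17+19+24+23+21+9 = 113
D→E→R→C→N→L→A: 17+19+24+23+13+9 = 105
D→E→R→C→L→A→N: 17+19+24+20+9+21 = 110
D→E→R→C→L→N→A: 17+19+24+20+13+21 = 114
D→E→R→A→C→N→L: 17+19+5+19+23+13 = 96
D→E→R→A→C→L→N: 17+19+5+19+20+13 = 93
… (712 more)
D→A→R→N→E→L→C: 6+5+16+8+5+20 = 60  ← best
The minimum is 60.
One shortest path: D → A → R → N → E → L → C.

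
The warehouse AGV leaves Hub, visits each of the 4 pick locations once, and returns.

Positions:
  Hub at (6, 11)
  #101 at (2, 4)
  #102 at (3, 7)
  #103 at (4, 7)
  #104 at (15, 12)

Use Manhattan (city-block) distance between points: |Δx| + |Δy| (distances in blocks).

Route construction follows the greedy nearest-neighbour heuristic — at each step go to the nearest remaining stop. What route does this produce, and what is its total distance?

42 blocks along Hub → #103 → #102 → #101 → #104 → Hub.

Hub → [#103:6 / #102:7 / #104:10 / #101:11] → #103 (6)
#103 → [#102:1 / #101:5 / #104:16] → #102 (1)
#102 → [#101:4 / #104:17] → #101 (4)
#101 → [#104:21] → #104 (21)
Return #104→Hub: 10.
Total = 6 + 1 + 4 + 21 + 10 = 42.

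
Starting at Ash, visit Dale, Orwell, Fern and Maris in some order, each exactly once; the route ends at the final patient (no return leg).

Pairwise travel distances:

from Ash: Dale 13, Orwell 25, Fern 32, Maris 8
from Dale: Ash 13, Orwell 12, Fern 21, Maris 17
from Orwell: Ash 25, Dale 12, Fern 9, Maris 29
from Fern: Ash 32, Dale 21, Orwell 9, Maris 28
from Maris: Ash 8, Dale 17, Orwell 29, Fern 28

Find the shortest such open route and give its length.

There are 4! = 24 possible orderings.
Ash→Dale→Orwell→Fern→Maris: 13+12+9+28 = 62
Ash→Dale→Orwell→Maris→Fern: 13+12+29+28 = 82
Ash→Dale→Fern→Orwell→Maris: 13+21+9+29 = 72
Ash→Dale→Fern→Maris→Orwell: 13+21+28+29 = 91
Ash→Dale→Maris→Orwell→Fern: 13+17+29+9 = 68
Ash→Dale→Maris→Fern→Orwell: 13+17+28+9 = 67
Ash→Orwell→Dale→Fern→Maris: 25+12+21+28 = 86
Ash→Orwell→Dale→Maris→Fern: 25+12+17+28 = 82
Ash→Orwell→Fern→Dale→Maris: 25+9+21+17 = 72
Ash→Orwell→Fern→Maris→Dale: 25+9+28+17 = 79
Ash→Orwell→Maris→Dale→Fern: 25+29+17+21 = 92
Ash→Orwell→Maris→Fern→Dale: 25+29+28+21 = 103
Ash→Fern→Dale→Orwell→Maris: 32+21+12+29 = 94
Ash→Fern→Dale→Maris→Orwell: 32+21+17+29 = 99
… (10 more)
Ash→Maris→Dale→Orwell→Fern: 8+17+12+9 = 46  ← best
The minimum is 46.
One shortest path: Ash → Maris → Dale → Orwell → Fern.

Minimum one-way distance = 46.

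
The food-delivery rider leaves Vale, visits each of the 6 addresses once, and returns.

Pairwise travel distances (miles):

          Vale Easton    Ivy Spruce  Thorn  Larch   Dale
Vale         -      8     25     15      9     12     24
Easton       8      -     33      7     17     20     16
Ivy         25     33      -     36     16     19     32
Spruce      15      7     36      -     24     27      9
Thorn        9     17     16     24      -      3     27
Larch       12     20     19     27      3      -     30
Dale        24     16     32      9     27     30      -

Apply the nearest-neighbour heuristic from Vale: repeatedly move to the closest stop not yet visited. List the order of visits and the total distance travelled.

Nearest-neighbour total = 98 miles; route Vale → Easton → Spruce → Dale → Thorn → Larch → Ivy → Vale.

From Vale: distances to unvisited — Easton=8, Thorn=9, Larch=12, Spruce=15, Dale=24, Ivy=25. Nearest is Easton (8).
From Easton: distances to unvisited — Spruce=7, Dale=16, Thorn=17, Larch=20, Ivy=33. Nearest is Spruce (7).
From Spruce: distances to unvisited — Dale=9, Thorn=24, Larch=27, Ivy=36. Nearest is Dale (9).
From Dale: distances to unvisited — Thorn=27, Larch=30, Ivy=32. Nearest is Thorn (27).
From Thorn: distances to unvisited — Larch=3, Ivy=16. Nearest is Larch (3).
From Larch: distances to unvisited — Ivy=19. Nearest is Ivy (19).
Return Ivy→Vale: 25.
Total = 8 + 7 + 9 + 27 + 3 + 19 + 25 = 98.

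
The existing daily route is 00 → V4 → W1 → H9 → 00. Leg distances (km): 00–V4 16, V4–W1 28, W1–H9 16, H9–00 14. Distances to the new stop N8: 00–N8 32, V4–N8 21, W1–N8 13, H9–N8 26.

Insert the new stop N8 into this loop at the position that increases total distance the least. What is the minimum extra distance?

Insertion cost between consecutive stops i–j is d(i,N8) + d(N8,j) − d(i,j):
  between 00 and V4: 32 + 21 − 16 = 37
  between V4 and W1: 21 + 13 − 28 = 6
  between W1 and H9: 13 + 26 − 16 = 23
  between H9 and 00: 26 + 32 − 14 = 44
Cheapest insertion is between V4 and W1, adding 6.
New total = 74 + 6 = 80.

Adding 6 km by placing N8 on the V4–W1 leg.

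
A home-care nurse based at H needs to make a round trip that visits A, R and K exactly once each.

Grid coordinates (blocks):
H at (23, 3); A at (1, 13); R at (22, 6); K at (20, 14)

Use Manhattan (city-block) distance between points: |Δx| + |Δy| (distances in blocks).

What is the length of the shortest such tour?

H→A→R→K→H: 32+28+10+14 = 84
H→A→K→R→H: 32+20+10+4 = 66
H→R→A→K→H: 4+28+20+14 = 66
The minimum is 66.
One optimal route: H → A → K → R → H (or its reverse).

Shortest round trip = 66 blocks.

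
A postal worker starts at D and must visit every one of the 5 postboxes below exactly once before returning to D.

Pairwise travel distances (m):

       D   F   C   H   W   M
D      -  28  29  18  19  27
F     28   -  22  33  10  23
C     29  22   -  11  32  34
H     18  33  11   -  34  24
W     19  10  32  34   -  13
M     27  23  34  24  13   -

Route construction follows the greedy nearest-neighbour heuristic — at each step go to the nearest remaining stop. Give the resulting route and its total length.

From D: distances to unvisited — H=18, W=19, M=27, F=28, C=29. Nearest is H (18).
From H: distances to unvisited — C=11, M=24, F=33, W=34. Nearest is C (11).
From C: distances to unvisited — F=22, W=32, M=34. Nearest is F (22).
From F: distances to unvisited — W=10, M=23. Nearest is W (10).
From W: distances to unvisited — M=13. Nearest is M (13).
Return M→D: 27.
Total = 18 + 11 + 22 + 10 + 13 + 27 = 101.

101 m along D → H → C → F → W → M → D.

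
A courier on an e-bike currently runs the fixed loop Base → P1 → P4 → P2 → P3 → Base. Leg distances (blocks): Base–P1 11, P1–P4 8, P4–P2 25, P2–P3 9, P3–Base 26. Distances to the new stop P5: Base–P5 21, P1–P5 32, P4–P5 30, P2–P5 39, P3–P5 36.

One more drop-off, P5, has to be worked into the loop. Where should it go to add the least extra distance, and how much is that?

+31 blocks — insert P5 between P3 and Base.

Insertion cost between consecutive stops i–j is d(i,P5) + d(P5,j) − d(i,j):
  between Base and P1: 21 + 32 − 11 = 42
  between P1 and P4: 32 + 30 − 8 = 54
  between P4 and P2: 30 + 39 − 25 = 44
  between P2 and P3: 39 + 36 − 9 = 66
  between P3 and Base: 36 + 21 − 26 = 31
Cheapest insertion is between P3 and Base, adding 31.
New total = 79 + 31 = 110.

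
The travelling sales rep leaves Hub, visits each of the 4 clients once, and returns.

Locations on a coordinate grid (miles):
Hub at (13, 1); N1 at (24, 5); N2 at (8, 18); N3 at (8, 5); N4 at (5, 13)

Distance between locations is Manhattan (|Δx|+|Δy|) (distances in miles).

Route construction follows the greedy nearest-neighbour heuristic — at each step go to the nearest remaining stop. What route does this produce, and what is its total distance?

Hub → [N3:9 / N1:15 / N4:20 / N2:22] → N3 (9)
N3 → [N4:11 / N2:13 / N1:16] → N4 (11)
N4 → [N2:8 / N1:27] → N2 (8)
N2 → [N1:29] → N1 (29)
Return N1→Hub: 15.
Total = 9 + 11 + 8 + 29 + 15 = 72.

Total distance 72 miles via the nearest-neighbour route Hub → N3 → N4 → N2 → N1 → Hub.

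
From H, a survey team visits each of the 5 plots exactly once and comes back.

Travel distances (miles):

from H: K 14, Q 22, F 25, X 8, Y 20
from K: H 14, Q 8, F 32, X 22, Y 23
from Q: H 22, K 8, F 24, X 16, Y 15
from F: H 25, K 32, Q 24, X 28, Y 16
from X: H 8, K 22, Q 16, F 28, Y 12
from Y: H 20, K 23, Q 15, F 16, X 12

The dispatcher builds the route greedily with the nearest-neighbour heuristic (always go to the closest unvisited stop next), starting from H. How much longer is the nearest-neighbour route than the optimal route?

From H: X=8, K=14, Y=20, Q=22, F=25 → choose X (8).
From X: Y=12, Q=16, K=22, F=28 → choose Y (12).
From Y: Q=15, F=16, K=23 → choose Q (15).
From Q: K=8, F=24 → choose K (8).
From K: F=32 → choose F (32).
NN route H → X → Y → Q → K → F → H costs 100.
Optimal: H → K → Q → F → Y → X → H costs 82 (by enumerating all 60 distinct tours).
Excess = 100 − 82 = 18.

18 miles longer than the optimal tour.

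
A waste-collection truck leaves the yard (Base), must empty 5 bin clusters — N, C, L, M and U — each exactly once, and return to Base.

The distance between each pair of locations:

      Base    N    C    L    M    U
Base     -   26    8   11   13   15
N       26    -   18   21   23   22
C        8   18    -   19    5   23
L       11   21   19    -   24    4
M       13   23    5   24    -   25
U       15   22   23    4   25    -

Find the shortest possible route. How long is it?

Base-N-C-L-M-U-Base: 26+18+19+24+25+15 = 127
Base-N-C-L-U-M-Base: 26+18+19+4+25+13 = 105
Base-N-C-M-L-U-Base: 26+18+5+24+4+15 = 92
Base-N-C-M-U-L-Base: 26+18+5+25+4+11 = 89
Base-N-C-U-L-M-Base: 26+18+23+4+24+13 = 108
Base-N-C-U-M-L-Base: 26+18+23+25+24+11 = 127
Base-N-L-C-M-U-Base: 26+21+19+5+25+15 = 111
Base-N-L-C-U-M-Base: 26+21+19+23+25+13 = 127
Base-N-L-M-C-U-Base: 26+21+24+5+23+15 = 114
Base-N-L-M-U-C-Base: 26+21+24+25+23+8 = 127
Base-N-L-U-C-M-Base: 26+21+4+23+5+13 = 92
Base-N-L-U-M-C-Base: 26+21+4+25+5+8 = 89
Base-N-M-C-L-U-Base: 26+23+5+19+4+15 = 92
Base-N-M-C-U-L-Base: 26+23+5+23+4+11 = 92
… (46 more)
Base-C-M-N-U-L-Base: 8+5+23+22+4+11 = 73  ← best
The minimum is 73.
One optimal route: Base → C → M → N → U → L → Base (or its reverse).

73 — the shortest possible round trip.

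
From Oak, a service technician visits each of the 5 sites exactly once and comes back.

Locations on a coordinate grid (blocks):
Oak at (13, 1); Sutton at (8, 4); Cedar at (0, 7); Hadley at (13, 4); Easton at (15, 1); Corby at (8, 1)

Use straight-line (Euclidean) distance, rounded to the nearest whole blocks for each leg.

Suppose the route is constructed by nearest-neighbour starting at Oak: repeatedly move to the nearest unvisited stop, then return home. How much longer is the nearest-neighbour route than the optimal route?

The nearest-neighbour route is 3 blocks longer than optimal.

From Oak: Easton=2, Hadley=3, Corby=5, Sutton=6, Cedar=14 → choose Easton (2).
From Easton: Hadley=4, Corby=7, Sutton=8, Cedar=16 → choose Hadley (4).
From Hadley: Sutton=5, Corby=6, Cedar=13 → choose Sutton (5).
From Sutton: Corby=3, Cedar=9 → choose Corby (3).
From Corby: Cedar=10 → choose Cedar (10).
NN route Oak → Easton → Hadley → Sutton → Corby → Cedar → Oak costs 38.
Optimal: Oak → Easton → Hadley → Sutton → Cedar → Corby → Oak costs 35 (by enumerating all 60 distinct tours).
Excess = 38 − 35 = 3.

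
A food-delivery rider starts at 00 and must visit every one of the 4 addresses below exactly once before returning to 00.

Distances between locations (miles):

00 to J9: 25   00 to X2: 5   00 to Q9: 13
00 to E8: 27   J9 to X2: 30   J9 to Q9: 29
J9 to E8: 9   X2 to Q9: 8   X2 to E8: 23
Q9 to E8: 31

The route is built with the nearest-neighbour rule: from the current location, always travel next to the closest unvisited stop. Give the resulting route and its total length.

From 00: distances to unvisited — X2=5, Q9=13, J9=25, E8=27. Nearest is X2 (5).
From X2: distances to unvisited — Q9=8, E8=23, J9=30. Nearest is Q9 (8).
From Q9: distances to unvisited — J9=29, E8=31. Nearest is J9 (29).
From J9: distances to unvisited — E8=9. Nearest is E8 (9).
Return E8→00: 27.
Total = 5 + 8 + 29 + 9 + 27 = 78.

78 miles along 00 → X2 → Q9 → J9 → E8 → 00.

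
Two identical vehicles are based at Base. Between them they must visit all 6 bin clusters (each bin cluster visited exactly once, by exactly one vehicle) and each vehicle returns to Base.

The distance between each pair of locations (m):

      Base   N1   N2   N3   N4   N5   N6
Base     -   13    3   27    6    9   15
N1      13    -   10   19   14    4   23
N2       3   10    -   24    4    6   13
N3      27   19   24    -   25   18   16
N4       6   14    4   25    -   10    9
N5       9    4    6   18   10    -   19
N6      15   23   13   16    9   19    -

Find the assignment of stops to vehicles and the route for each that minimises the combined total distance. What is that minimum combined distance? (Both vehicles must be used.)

Try each way of splitting the stops between the two vehicles (each non-empty) and, for each split, find the best tour for each vehicle:
  {N1} + {N2, N3, N4, N5, N6}: 26 + 58 = 84
  {N2} + {N1, N3, N4, N5, N6}: 6 + 63 = 69
  {N1, N2} + {N3, N4, N5, N6}: 26 + 58 = 84
  {N3} + {N1, N2, N4, N5, N6}: 54 + 51 = 105
  {N1, N3} + {N2, N4, N5, N6}: 59 + 43 = 102
  {N2, N3} + {N1, N4, N5, N6}: 54 + 51 = 105
  … (31 splits in total)
Best: vehicle 1 Base → N2 → Base = 6; vehicle 2 Base → N4 → N6 → N3 → N1 → N5 → Base = 63; combined 69.

Minimum combined distance: 69 m.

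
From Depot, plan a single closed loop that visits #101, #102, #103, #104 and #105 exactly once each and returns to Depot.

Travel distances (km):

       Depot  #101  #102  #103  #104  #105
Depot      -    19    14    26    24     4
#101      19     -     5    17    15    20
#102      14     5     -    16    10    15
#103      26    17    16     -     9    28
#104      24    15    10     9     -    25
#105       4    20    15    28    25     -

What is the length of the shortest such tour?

Minimum total distance: 74 km.

With 5 stops there are 5!/2 = 60 distinct round trips (a route and its reverse cost the same).
Depot-#101-#102-#103-#104-#105-Depot: 19+5+16+9+25+4 = 78
Depot-#101-#102-#103-#105-#104-Depot: 19+5+16+28+25+24 = 117
Depot-#101-#102-#104-#103-#105-Depot: 19+5+10+9+28+4 = 75
Depot-#101-#102-#104-#105-#103-Depot: 19+5+10+25+28+26 = 113
Depot-#101-#102-#105-#103-#104-Depot: 19+5+15+28+9+24 = 100
Depot-#101-#102-#105-#104-#103-Depot: 19+5+15+25+9+26 = 99
Depot-#101-#103-#102-#104-#105-Depot: 19+17+16+10+25+4 = 91
Depot-#101-#103-#102-#105-#104-Depot: 19+17+16+15+25+24 = 116
Depot-#101-#103-#104-#102-#105-Depot: 19+17+9+10+15+4 = 74
Depot-#101-#103-#104-#105-#102-Depot: 19+17+9+25+15+14 = 99
Depot-#101-#103-#105-#102-#104-Depot: 19+17+28+15+10+24 = 113
Depot-#101-#103-#105-#104-#102-Depot: 19+17+28+25+10+14 = 113
Depot-#101-#104-#102-#103-#105-Depot: 19+15+10+16+28+4 = 92
Depot-#101-#104-#102-#105-#103-Depot: 19+15+10+15+28+26 = 113
… (46 more)
The minimum is 74.
One optimal route: Depot → #101 → #103 → #104 → #102 → #105 → Depot (or its reverse).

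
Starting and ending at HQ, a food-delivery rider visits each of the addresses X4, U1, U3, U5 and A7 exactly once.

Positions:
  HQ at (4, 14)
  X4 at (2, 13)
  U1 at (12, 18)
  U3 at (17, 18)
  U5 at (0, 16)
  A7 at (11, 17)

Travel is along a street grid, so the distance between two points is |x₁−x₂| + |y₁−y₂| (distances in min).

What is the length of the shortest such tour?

44 min — the shortest possible round trip.

HQ - X4 - U1 - U3 - U5 - A7 - HQ: 3+15+5+19+12+10 = 64
HQ - X4 - U1 - U3 - A7 - U5 - HQ: 3+15+5+7+12+6 = 48
HQ - X4 - U1 - U5 - U3 - A7 - HQ: 3+15+14+19+7+10 = 68
HQ - X4 - U1 - U5 - A7 - U3 - HQ: 3+15+14+12+7+17 = 68
HQ - X4 - U1 - A7 - U3 - U5 - HQ: 3+15+2+7+19+6 = 52
HQ - X4 - U1 - A7 - U5 - U3 - HQ: 3+15+2+12+19+17 = 68
HQ - X4 - U3 - U1 - U5 - A7 - HQ: 3+20+5+14+12+10 = 64
HQ - X4 - U3 - U1 - A7 - U5 - HQ: 3+20+5+2+12+6 = 48
HQ - X4 - U3 - U5 - U1 - A7 - HQ: 3+20+19+14+2+10 = 68
HQ - X4 - U3 - U5 - A7 - U1 - HQ: 3+20+19+12+2+12 = 68
HQ - X4 - U3 - A7 - U1 - U5 - HQ: 3+20+7+2+14+6 = 52
HQ - X4 - U3 - A7 - U5 - U1 - HQ: 3+20+7+12+14+12 = 68
HQ - X4 - U5 - U1 - U3 - A7 - HQ: 3+5+14+5+7+10 = 44
HQ - X4 - U5 - U1 - A7 - U3 - HQ: 3+5+14+2+7+17 = 48
… (46 more)
The minimum is 44.
One optimal route: HQ → X4 → U5 → U1 → U3 → A7 → HQ (or its reverse).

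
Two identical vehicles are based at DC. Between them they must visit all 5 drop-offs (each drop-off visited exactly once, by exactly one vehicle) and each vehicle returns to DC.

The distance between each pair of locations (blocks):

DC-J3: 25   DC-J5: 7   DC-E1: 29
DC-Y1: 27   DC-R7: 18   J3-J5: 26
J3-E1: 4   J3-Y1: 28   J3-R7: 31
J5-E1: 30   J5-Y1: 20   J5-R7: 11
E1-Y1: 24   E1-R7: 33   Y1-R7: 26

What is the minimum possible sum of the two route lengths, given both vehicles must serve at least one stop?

Minimum combined distance: 111 blocks.

Try each way of splitting the stops between the two vehicles (each non-empty) and, for each split, find the best tour for each vehicle:
  {J3} + {J5, E1, Y1, R7}: 50 + 97 = 147
  {J5} + {J3, E1, Y1, R7}: 14 + 97 = 111
  {J3, J5} + {E1, Y1, R7}: 58 + 97 = 155
  {E1} + {J3, J5, Y1, R7}: 58 + 97 = 155
  {J3, E1} + {J5, Y1, R7}: 58 + 71 = 129
  {J5, E1} + {J3, Y1, R7}: 66 + 97 = 163
  … (15 splits in total)
Best: vehicle 1 DC → J5 → DC = 14; vehicle 2 DC → J3 → E1 → Y1 → R7 → DC = 97; combined 111.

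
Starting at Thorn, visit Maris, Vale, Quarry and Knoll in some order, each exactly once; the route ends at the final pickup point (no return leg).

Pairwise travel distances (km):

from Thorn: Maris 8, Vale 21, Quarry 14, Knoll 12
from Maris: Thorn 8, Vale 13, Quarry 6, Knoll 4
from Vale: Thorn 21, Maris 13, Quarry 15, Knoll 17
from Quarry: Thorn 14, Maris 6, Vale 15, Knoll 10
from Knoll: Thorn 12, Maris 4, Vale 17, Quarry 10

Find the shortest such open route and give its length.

There are 4! = 24 possible orderings.
Thorn→Maris→Vale→Quarry→Knoll: 8+13+15+10 = 46
Thorn→Maris→Vale→Knoll→Quarry: 8+13+17+10 = 48
Thorn→Maris→Quarry→Vale→Knoll: 8+6+15+17 = 46
Thorn→Maris→Quarry→Knoll→Vale: 8+6+10+17 = 41
Thorn→Maris→Knoll→Vale→Quarry: 8+4+17+15 = 44
Thorn→Maris→Knoll→Quarry→Vale: 8+4+10+15 = 37
Thorn→Vale→Maris→Quarry→Knoll: 21+13+6+10 = 50
Thorn→Vale→Maris→Knoll→Quarry: 21+13+4+10 = 48
Thorn→Vale→Quarry→Maris→Knoll: 21+15+6+4 = 46
Thorn→Vale→Quarry→Knoll→Maris: 21+15+10+4 = 50
Thorn→Vale→Knoll→Maris→Quarry: 21+17+4+6 = 48
Thorn→Vale→Knoll→Quarry→Maris: 21+17+10+6 = 54
Thorn→Quarry→Maris→Vale→Knoll: 14+6+13+17 = 50
Thorn→Quarry→Maris→Knoll→Vale: 14+6+4+17 = 41
… (10 more)
The minimum is 37.
One shortest path: Thorn → Maris → Knoll → Quarry → Vale.

Shortest open route: 37 km.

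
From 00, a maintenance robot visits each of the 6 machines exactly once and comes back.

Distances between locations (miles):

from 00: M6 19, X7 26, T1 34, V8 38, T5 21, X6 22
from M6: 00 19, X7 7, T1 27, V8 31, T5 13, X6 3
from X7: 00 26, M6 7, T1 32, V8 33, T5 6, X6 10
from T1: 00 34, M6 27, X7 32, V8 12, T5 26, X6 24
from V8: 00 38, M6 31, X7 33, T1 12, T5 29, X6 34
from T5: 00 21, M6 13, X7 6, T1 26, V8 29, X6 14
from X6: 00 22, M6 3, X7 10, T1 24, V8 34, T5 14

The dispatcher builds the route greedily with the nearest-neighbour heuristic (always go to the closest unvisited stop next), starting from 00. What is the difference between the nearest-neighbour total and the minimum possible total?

From 00: M6=19, T5=21, X6=22, X7=26, T1=34, V8=38 → choose M6 (19).
From M6: X6=3, X7=7, T5=13, T1=27, V8=31 → choose X6 (3).
From X6: X7=10, T5=14, T1=24, V8=34 → choose X7 (10).
From X7: T5=6, T1=32, V8=33 → choose T5 (6).
From T5: T1=26, V8=29 → choose T1 (26).
From T1: V8=12 → choose V8 (12).
NN route 00 → M6 → X6 → X7 → T5 → T1 → V8 → 00 costs 114.
Optimal: 00 → V8 → T1 → X6 → M6 → X7 → T5 → 00 costs 111 (by enumerating all 360 distinct tours).
Excess = 114 − 111 = 3.

Excess over optimum: 3 miles.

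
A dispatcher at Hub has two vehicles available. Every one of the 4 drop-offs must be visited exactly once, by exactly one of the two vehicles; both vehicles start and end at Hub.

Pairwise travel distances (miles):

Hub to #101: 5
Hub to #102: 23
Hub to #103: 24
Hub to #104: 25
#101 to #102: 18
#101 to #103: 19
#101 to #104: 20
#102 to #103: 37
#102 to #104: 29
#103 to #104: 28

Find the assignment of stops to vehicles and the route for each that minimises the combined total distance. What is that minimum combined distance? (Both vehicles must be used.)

Check every non-empty split of the stops between the two vehicles; for each half take its own optimal tour:
  {#101} + {#102, #103, #104}: 10 + 104 = 114
  {#102} + {#101, #103, #104}: 46 + 77 = 123
  {#101, #102} + {#103, #104}: 46 + 77 = 123
  {#103} + {#101, #102, #104}: 48 + 77 = 125
  {#101, #103} + {#102, #104}: 48 + 77 = 125
  {#102, #103} + {#101, #104}: 84 + 50 = 134
  … (7 splits in total)
Best: vehicle 1 Hub → #101 → Hub = 10; vehicle 2 Hub → #102 → #104 → #103 → Hub = 104; combined 114.

114 miles — the smallest possible combined total.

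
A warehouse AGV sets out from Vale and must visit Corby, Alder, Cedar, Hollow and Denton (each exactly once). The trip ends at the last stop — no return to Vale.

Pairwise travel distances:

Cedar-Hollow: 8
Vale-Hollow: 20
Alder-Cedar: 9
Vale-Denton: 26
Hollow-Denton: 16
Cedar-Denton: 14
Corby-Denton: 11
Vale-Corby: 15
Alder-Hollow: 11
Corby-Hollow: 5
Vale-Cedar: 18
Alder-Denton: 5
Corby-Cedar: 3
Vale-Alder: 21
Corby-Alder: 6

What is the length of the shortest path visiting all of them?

There are 5! = 120 possible orderings.
Vale→Corby→Alder→Cedar→Hollow→Denton: 15+6+9+8+16 = 54
Vale→Corby→Alder→Cedar→Denton→Hollow: 15+6+9+14+16 = 60
Vale→Corby→Alder→Hollow→Cedar→Denton: 15+6+11+8+14 = 54
Vale→Corby→Alder→Hollow→Denton→Cedar: 15+6+11+16+14 = 62
Vale→Corby→Alder→Denton→Cedar→Hollow: 15+6+5+14+8 = 48
Vale→Corby→Alder→Denton→Hollow→Cedar: 15+6+5+16+8 = 50
Vale→Corby→Cedar→Alder→Hollow→Denton: 15+3+9+11+16 = 54
Vale→Corby→Cedar→Alder→Denton→Hollow: 15+3+9+5+16 = 48
Vale→Corby→Cedar→Hollow→Alder→Denton: 15+3+8+11+5 = 42
Vale→Corby→Cedar→Hollow→Denton→Alder: 15+3+8+16+5 = 47
Vale→Corby→Cedar→Denton→Alder→Hollow: 15+3+14+5+11 = 48
Vale→Corby→Cedar→Denton→Hollow→Alder: 15+3+14+16+11 = 59
Vale→Corby→Hollow→Alder→Cedar→Denton: 15+5+11+9+14 = 54
Vale→Corby→Hollow→Alder→Denton→Cedar: 15+5+11+5+14 = 50
… (106 more)
The minimum is 42.
One shortest path: Vale → Corby → Cedar → Hollow → Alder → Denton.

Shortest open route: 42.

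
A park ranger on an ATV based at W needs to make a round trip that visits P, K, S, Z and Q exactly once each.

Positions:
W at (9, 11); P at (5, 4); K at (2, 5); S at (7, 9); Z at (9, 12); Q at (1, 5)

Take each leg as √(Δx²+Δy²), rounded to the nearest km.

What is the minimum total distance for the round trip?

W-P-K-S-Z-Q-W: 8+3+6+4+11+10 = 42
W-P-K-S-Q-Z-W: 8+3+6+7+11+1 = 36
W-P-K-Z-S-Q-W: 8+3+10+4+7+10 = 42
W-P-K-Z-Q-S-W: 8+3+10+11+7+3 = 42
W-P-K-Q-S-Z-W: 8+3+1+7+4+1 = 24
W-P-K-Q-Z-S-W: 8+3+1+11+4+3 = 30
W-P-S-K-Z-Q-W: 8+5+6+10+11+10 = 50
W-P-S-K-Q-Z-W: 8+5+6+1+11+1 = 32
W-P-S-Z-K-Q-W: 8+5+4+10+1+10 = 38
W-P-S-Z-Q-K-W: 8+5+4+11+1+9 = 38
W-P-S-Q-K-Z-W: 8+5+7+1+10+1 = 32
W-P-S-Q-Z-K-W: 8+5+7+11+10+9 = 50
W-P-Z-K-S-Q-W: 8+9+10+6+7+10 = 50
W-P-Z-K-Q-S-W: 8+9+10+1+7+3 = 38
… (46 more)
The minimum is 24.
One optimal route: W → P → K → Q → S → Z → W (or its reverse).

Minimum total distance: 24 km.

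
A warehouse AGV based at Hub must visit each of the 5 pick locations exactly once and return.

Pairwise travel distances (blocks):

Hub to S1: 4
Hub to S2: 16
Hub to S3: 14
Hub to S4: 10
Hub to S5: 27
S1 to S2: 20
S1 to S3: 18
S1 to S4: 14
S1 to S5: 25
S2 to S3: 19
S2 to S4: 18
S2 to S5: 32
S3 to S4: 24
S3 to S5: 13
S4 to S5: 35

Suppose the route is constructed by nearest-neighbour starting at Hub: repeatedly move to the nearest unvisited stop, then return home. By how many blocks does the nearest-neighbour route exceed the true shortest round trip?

Excess over optimum: 6 blocks.

From Hub: S1=4, S4=10, S3=14, S2=16, S5=27 → choose S1 (4).
From S1: S4=14, S3=18, S2=20, S5=25 → choose S4 (14).
From S4: S2=18, S3=24, S5=35 → choose S2 (18).
From S2: S3=19, S5=32 → choose S3 (19).
From S3: S5=13 → choose S5 (13).
NN route Hub → S1 → S4 → S2 → S3 → S5 → Hub costs 95.
Optimal: Hub → S1 → S5 → S3 → S2 → S4 → Hub costs 89 (by enumerating all 60 distinct tours).
Excess = 95 − 89 = 6.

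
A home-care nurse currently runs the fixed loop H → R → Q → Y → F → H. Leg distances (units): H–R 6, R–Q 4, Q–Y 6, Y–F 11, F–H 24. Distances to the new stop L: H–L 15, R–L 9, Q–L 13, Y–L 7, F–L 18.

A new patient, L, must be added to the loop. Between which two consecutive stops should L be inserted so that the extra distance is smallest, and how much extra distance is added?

+9 — insert L between F and H.

Insertion cost between consecutive stops i–j is d(i,L) + d(L,j) − d(i,j):
  between H and R: 15 + 9 − 6 = 18
  between R and Q: 9 + 13 − 4 = 18
  between Q and Y: 13 + 7 − 6 = 14
  between Y and F: 7 + 18 − 11 = 14
  between F and H: 18 + 15 − 24 = 9
Cheapest insertion is between F and H, adding 9.
New total = 51 + 9 = 60.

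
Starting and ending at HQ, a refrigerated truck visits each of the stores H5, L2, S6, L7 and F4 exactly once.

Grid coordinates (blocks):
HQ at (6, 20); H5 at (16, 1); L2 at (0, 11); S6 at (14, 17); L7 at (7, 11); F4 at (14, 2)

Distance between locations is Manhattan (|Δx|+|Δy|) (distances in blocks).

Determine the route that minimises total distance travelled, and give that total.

With 5 stops there are 5!/2 = 60 distinct round trips (a route and its reverse cost the same).
HQ - H5 - L2 - S6 - L7 - F4 - HQ: 29+26+20+13+16+26 = 130
HQ - H5 - L2 - S6 - F4 - L7 - HQ: 29+26+20+15+16+10 = 116
HQ - H5 - L2 - L7 - S6 - F4 - HQ: 29+26+7+13+15+26 = 116
HQ - H5 - L2 - L7 - F4 - S6 - HQ: 29+26+7+16+15+11 = 104
HQ - H5 - L2 - F4 - S6 - L7 - HQ: 29+26+23+15+13+10 = 116
HQ - H5 - L2 - F4 - L7 - S6 - HQ: 29+26+23+16+13+11 = 118
HQ - H5 - S6 - L2 - L7 - F4 - HQ: 29+18+20+7+16+26 = 116
HQ - H5 - S6 - L2 - F4 - L7 - HQ: 29+18+20+23+16+10 = 116
HQ - H5 - S6 - L7 - L2 - F4 - HQ: 29+18+13+7+23+26 = 116
HQ - H5 - S6 - L7 - F4 - L2 - HQ: 29+18+13+16+23+15 = 114
HQ - H5 - S6 - F4 - L2 - L7 - HQ: 29+18+15+23+7+10 = 102
HQ - H5 - S6 - F4 - L7 - L2 - HQ: 29+18+15+16+7+15 = 100
HQ - H5 - L7 - L2 - S6 - F4 - HQ: 29+19+7+20+15+26 = 116
HQ - H5 - L7 - L2 - F4 - S6 - HQ: 29+19+7+23+15+11 = 104
… (46 more)
HQ - L2 - L7 - H5 - F4 - S6 - HQ: 15+7+19+3+15+11 = 70  ← best
The minimum is 70.
One optimal route: HQ → L2 → L7 → H5 → F4 → S6 → HQ (or its reverse).

Shortest round trip = 70 blocks.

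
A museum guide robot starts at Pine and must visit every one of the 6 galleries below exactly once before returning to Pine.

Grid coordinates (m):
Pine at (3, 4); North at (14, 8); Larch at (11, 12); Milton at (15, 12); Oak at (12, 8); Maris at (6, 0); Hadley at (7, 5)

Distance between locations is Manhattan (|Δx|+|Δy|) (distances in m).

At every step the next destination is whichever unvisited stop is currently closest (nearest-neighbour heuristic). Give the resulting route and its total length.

From Pine: distances to unvisited — Hadley=5, Maris=7, Oak=13, North=15, Larch=16, Milton=20. Nearest is Hadley (5).
From Hadley: distances to unvisited — Maris=6, Oak=8, North=10, Larch=11, Milton=15. Nearest is Maris (6).
From Maris: distances to unvisited — Oak=14, North=16, Larch=17, Milton=21. Nearest is Oak (14).
From Oak: distances to unvisited — North=2, Larch=5, Milton=7. Nearest is North (2).
From North: distances to unvisited — Milton=5, Larch=7. Nearest is Milton (5).
From Milton: distances to unvisited — Larch=4. Nearest is Larch (4).
Return Larch→Pine: 16.
Total = 5 + 6 + 14 + 2 + 5 + 4 + 16 = 52.

Total distance 52 m via the nearest-neighbour route Pine → Hadley → Maris → Oak → North → Milton → Larch → Pine.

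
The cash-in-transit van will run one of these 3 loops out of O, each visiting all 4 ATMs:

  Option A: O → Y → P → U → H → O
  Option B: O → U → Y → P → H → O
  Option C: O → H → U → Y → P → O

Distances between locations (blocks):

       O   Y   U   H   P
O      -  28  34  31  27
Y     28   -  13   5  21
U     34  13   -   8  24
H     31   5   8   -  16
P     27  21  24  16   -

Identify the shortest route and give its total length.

Option A: 28 + 21 + 24 + 8 + 31 = 112
Option B: 34 + 13 + 21 + 16 + 31 = 115
Option C: 31 + 8 + 13 + 21 + 27 = 100

100 blocks — Option C is the shortest.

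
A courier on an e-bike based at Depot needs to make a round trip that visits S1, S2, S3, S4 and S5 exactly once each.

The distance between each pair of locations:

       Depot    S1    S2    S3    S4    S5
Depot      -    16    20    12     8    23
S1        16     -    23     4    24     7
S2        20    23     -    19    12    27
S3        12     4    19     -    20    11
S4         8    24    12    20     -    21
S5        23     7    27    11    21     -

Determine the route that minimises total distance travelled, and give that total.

Minimum total distance: 70.

There are 60 distinct closed tours to check (reversals are equivalent).
Depot → S1 → S2 → S3 → S4 → S5 → Depot: 16+23+19+20+21+23 = 122
Depot → S1 → S2 → S3 → S5 → S4 → Depot: 16+23+19+11+21+8 = 98
Depot → S1 → S2 → S4 → S3 → S5 → Depot: 16+23+12+20+11+23 = 105
Depot → S1 → S2 → S4 → S5 → S3 → Depot: 16+23+12+21+11+12 = 95
Depot → S1 → S2 → S5 → S3 → S4 → Depot: 16+23+27+11+20+8 = 105
Depot → S1 → S2 → S5 → S4 → S3 → Depot: 16+23+27+21+20+12 = 119
Depot → S1 → S3 → S2 → S4 → S5 → Depot: 16+4+19+12+21+23 = 95
Depot → S1 → S3 → S2 → S5 → S4 → Depot: 16+4+19+27+21+8 = 95
Depot → S1 → S3 → S4 → S2 → S5 → Depot: 16+4+20+12+27+23 = 102
Depot → S1 → S3 → S4 → S5 → S2 → Depot: 16+4+20+21+27+20 = 108
Depot → S1 → S3 → S5 → S2 → S4 → Depot: 16+4+11+27+12+8 = 78
Depot → S1 → S3 → S5 → S4 → S2 → Depot: 16+4+11+21+12+20 = 84
Depot → S1 → S4 → S2 → S3 → S5 → Depot: 16+24+12+19+11+23 = 105
Depot → S1 → S4 → S2 → S5 → S3 → Depot: 16+24+12+27+11+12 = 102
… (46 more)
Depot → S3 → S1 → S5 → S2 → S4 → Depot: 12+4+7+27+12+8 = 70  ← best
The minimum is 70.
One optimal route: Depot → S3 → S1 → S5 → S2 → S4 → Depot (or its reverse).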